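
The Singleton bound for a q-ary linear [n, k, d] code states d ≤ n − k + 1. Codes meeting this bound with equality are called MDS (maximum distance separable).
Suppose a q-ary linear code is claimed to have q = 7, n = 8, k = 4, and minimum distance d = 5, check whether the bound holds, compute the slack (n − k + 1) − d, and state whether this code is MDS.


Singleton RHS = n − k + 1 = 5, slack = 0, bound satisfied, MDS.

Singleton bound: d ≤ n − k + 1.
Here n = 8, k = 4, so n − k + 1 = 5.
Given d = 5, check d ≤ 5: YES.
Slack = (n − k + 1) − d = 0.
The code is MDS (slack = 0).
Description: the claimed parameters are [8, 4, 5]_7; such a code would be MDS (meets Singleton bound).


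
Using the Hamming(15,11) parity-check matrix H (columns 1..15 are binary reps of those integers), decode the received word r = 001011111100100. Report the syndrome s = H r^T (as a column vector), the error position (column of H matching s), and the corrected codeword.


s = (0, 0, 0, 1)^T, error position = 1, corrected codeword c = 101011111100100

Compute s = H r^T mod 2 one row at a time:
  s_1 = 1 + 1 + 1 + 0 + 0 + 1 + 0 + 0 = 4 ≡ 0 (mod 2).
  s_2 = 0 + 1 + 1 + 1 + 0 + 1 + 0 + 0 = 4 ≡ 0 (mod 2).
  s_3 = 0 + 1 + 1 + 1 + 1 + 0 + 0 + 0 = 4 ≡ 0 (mod 2).
  s_4 = 0 + 1 + 1 + 1 + 1 + 0 + 1 + 0 = 5 ≡ 1 (mod 2).
s = (0, 0, 0, 1)^T — this equals column 1 of H (binary 0001), so error is at position 1.
Correct: flip bit 1 of r = 001011111100100 to get c = 101011111100100.


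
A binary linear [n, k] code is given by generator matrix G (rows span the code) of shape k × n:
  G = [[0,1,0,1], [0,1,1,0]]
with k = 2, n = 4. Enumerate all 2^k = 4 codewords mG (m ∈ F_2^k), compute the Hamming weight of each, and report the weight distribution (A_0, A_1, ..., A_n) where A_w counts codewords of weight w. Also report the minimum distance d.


Weight distribution: A_0 = 1, A_2 = 3. Minimum distance d = 2.

Enumerate all 2^2 = 4 messages m ∈ F_2^2.
For each, compute codeword c = mG in F_2^4, then tally its weight.
  m = 00 → c = 0000, weight = 0.
  m = 10 → c = 0101, weight = 2.
  m = 01 → c = 0110, weight = 2.
  m = 11 → c = 0011, weight = 2.
Tally weights:
  weight 0: 1 codewords.
  weight 2: 3 codewords.
Minimum distance d = smallest w > 0 with A_w > 0 = 2.
Sanity: Σ A_w = 4 = 2^2 = 4 ✓.


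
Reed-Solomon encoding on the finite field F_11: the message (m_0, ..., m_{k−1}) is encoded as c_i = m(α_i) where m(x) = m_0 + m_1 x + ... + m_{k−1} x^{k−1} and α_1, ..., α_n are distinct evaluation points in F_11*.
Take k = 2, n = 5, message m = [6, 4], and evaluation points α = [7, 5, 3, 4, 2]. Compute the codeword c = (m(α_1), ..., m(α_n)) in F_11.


c = [1, 4, 7, 0, 3]

Message polynomial: m(x) = 6 + 4·x (mod 11).
For each evaluation point α_i, compute m(α_i) mod 11:
  α_1 = 7: Horner steps 4 → 1, so m(7) = 1.
  α_2 = 5: Horner steps 4 → 4, so m(5) = 4.
  α_3 = 3: Horner steps 4 → 7, so m(3) = 7.
  α_4 = 4: Horner steps 4 → 0, so m(4) = 0.
  α_5 = 2: Horner steps 4 → 3, so m(2) = 3.
Codeword c = [1, 4, 7, 0, 3] ∈ F_11^5.


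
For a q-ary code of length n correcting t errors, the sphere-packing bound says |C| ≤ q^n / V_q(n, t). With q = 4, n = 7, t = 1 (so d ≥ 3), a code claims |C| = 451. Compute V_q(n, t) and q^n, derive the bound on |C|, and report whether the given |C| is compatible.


V_q(n, t) = 22, q^n = 16384, Hamming bound = 744, |C| = 451 ≤ bound (satisfied).

Step 1: Compute V_q(n, t) = Σ_{j=0}^1 C(n, j) (q−1)^j.
  j = 0: C(7,0)·(3)^0 = 1·1 = 1.
  j = 1: C(7,1)·(3)^1 = 7·3 = 21.
  V_q(n, t) = 1 + 21 = 22.
Step 2: q^n = 4^7 = 16384.
Step 3: Hamming bound ⌊q^n / V_q(n,t)⌋ = ⌊16384/22⌋ = 744.
Step 4: Compare |C| = 451 to 744: satisfied.
The claimed |C| lies below the Hamming bound.


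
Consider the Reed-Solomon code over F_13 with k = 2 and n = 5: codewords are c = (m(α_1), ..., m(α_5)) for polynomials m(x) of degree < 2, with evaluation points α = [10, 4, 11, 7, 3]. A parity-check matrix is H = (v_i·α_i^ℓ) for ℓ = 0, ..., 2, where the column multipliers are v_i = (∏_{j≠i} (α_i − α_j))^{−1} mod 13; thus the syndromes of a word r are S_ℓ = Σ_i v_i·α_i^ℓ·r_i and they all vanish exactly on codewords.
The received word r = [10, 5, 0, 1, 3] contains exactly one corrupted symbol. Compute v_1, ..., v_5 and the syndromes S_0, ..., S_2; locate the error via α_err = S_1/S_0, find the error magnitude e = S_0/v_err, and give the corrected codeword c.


S = (9, 1, 3), error at position 5, error magnitude e = 1, c = [10, 5, 0, 1, 2].

Step 1: column multipliers v_i = (∏_{j≠i}(α_i − α_j))^{−1} mod 13.
  i = 1 (α = 10): (10−4)(10−11)(10−7)(10−3) = 6·(−1)·3·7 = −126 ≡ 4, so v_1 = 4^{−1} = 10 (mod 13).
  i = 2 (α = 4): (4−10)(4−11)(4−7)(4−3) = (−6)·(−7)·(−3)·1 = −126 ≡ 4, so v_2 = 4^{−1} = 10 (mod 13).
  i = 3 (α = 11): (11−10)(11−4)(11−7)(11−3) = 1·7·4·8 = 224 ≡ 3, so v_3 = 3^{−1} = 9 (mod 13).
  i = 4 (α = 7): (7−10)(7−4)(7−11)(7−3) = (−3)·3·(−4)·4 = 144 ≡ 1, so v_4 = 1^{−1} = 1 (mod 13).
  i = 5 (α = 3): (3−10)(3−4)(3−11)(3−7) = (−7)·(−1)·(−8)·(−4) = 224 ≡ 3, so v_5 = 3^{−1} = 9 (mod 13).
  v = [10, 10, 9, 1, 9].
Step 2: syndromes of r = [10, 5, 0, 1, 3] (all sums mod 13).
  S_0 = Σ v_i r_i = 10·10 + 10·5 + 9·0 + 1·1 + 9·3 = 178 ≡ 9.
  S_1 = Σ v_i α_i r_i = 10·10·10 + 10·4·5 + 9·11·0 + 1·7·1 + 9·3·3 = 1288 ≡ 1.
  α_i^2 mod 13 = [9, 3, 4, 10, 9].
  S_2 = Σ v_i α_i^2 r_i = 10·9·10 + 10·3·5 + 9·4·0 + 1·10·1 + 9·9·3 = 1303 ≡ 3.
  S = (9, 1, 3) ≠ 0, so r is not a codeword (an error is present).
Step 3: locate the error. For a single error e at position i, S_ℓ = v_i·e·α_i^ℓ, so α_err = S_1/S_0.
  S_0^{−1} = 9^{−1} = 3 (mod 13), so α_err = 1·3 = 3 ≡ 3 = α_5. Error position i = 5.
  Consistency check: S_2/S_1 = 3·1 = 3 ≡ 3 = α_err ✓ (single-error assumption holds).
Step 4: error magnitude e = S_0/v_5 = S_0·∏_{j≠5}(α_5 − α_j) = 9·3 = 27 ≡ 1 (mod 13).
Step 5: correct position 5: c_5 = r_5 − e = 3 − 1 ≡ 2 (mod 13). Hence c = [10, 5, 0, 1, 2].
  Check: interpolating c through the α_i gives m(x) = 6 + 3·x (degree < 2) with m(α_i) = c_i for every i, so c is indeed a codeword.


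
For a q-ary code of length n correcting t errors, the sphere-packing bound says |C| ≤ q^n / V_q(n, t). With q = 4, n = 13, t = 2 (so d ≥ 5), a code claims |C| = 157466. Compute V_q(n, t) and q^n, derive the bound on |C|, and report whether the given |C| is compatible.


V_q(n, t) = 742, q^n = 67108864, Hamming bound = 90443, |C| = 157466 > bound (violated).

Step 1: Compute V_q(n, t) = Σ_{j=0}^2 C(n, j) (q−1)^j.
  j = 0: C(13,0)·(3)^0 = 1·1 = 1.
  j = 1: C(13,1)·(3)^1 = 13·3 = 39.
  j = 2: C(13,2)·(3)^2 = 78·9 = 702.
  V_q(n, t) = 1 + 39 + 702 = 742.
Step 2: q^n = 4^13 = 67108864.
Step 3: Hamming bound ⌊q^n / V_q(n,t)⌋ = ⌊67108864/742⌋ = 90443.
Step 4: Compare |C| = 157466 to 90443: violated.
The claimed |C| lies above the Hamming bound, so no 4-ary code of length 13 with d ≥ 5 can have 157466 codewords.


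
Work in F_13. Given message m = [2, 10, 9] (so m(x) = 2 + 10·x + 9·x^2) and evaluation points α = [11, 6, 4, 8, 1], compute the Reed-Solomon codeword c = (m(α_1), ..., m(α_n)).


c = [5, 9, 4, 8, 8]

Message polynomial: m(x) = 2 + 10·x + 9·x^2 (mod 13).
For each evaluation point α_i, compute m(α_i) mod 13:
  α_1 = 11: Horner steps 9 → 5 → 5, so m(11) = 5.
  α_2 = 6: Horner steps 9 → 12 → 9, so m(6) = 9.
  α_3 = 4: Horner steps 9 → 7 → 4, so m(4) = 4.
  α_4 = 8: Horner steps 9 → 4 → 8, so m(8) = 8.
  α_5 = 1: Horner steps 9 → 6 → 8, so m(1) = 8.
Codeword c = [5, 9, 4, 8, 8] ∈ F_13^5.


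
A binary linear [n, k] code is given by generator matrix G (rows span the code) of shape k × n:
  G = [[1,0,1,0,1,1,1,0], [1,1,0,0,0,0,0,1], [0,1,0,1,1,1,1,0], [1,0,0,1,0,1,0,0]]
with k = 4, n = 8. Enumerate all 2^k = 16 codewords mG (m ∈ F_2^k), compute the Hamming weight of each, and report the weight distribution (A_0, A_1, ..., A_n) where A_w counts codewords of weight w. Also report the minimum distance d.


Weight distribution: A_0 = 1, A_3 = 5, A_4 = 5, A_5 = 2, A_6 = 2, A_7 = 1. Minimum distance d = 3.

Enumerate all 2^4 = 16 messages m ∈ F_2^4.
For each, compute codeword c = mG in F_2^8, then tally its weight.
  m = 0000 → c = 00000000, weight = 0.
  m = 1000 → c = 10101110, weight = 5.
  m = 0100 → c = 11000001, weight = 3.
  m = 1100 → c = 01101111, weight = 6.
  m = 0010 → c = 01011110, weight = 5.
  m = 1010 → c = 11110000, weight = 4.
  m = 0110 → c = 10011111, weight = 6.
  m = 1110 → c = 00110001, weight = 3.
  m = 0001 → c = 10010100, weight = 3.
  m = 1001 → c = 00111010, weight = 4.
  m = 0101 → c = 01010101, weight = 4.
  m = 1101 → c = 11111011, weight = 7.
  m = 0011 → c = 11001010, weight = 4.
  m = 1011 → c = 01100100, weight = 3.
  m = 0111 → c = 00001011, weight = 3.
  m = 1111 → c = 10100101, weight = 4.
Tally weights:
  weight 0: 1 codewords.
  weight 3: 5 codewords.
  weight 4: 5 codewords.
  weight 5: 2 codewords.
  weight 6: 2 codewords.
  weight 7: 1 codewords.
Minimum distance d = smallest w > 0 with A_w > 0 = 3.
Sanity: Σ A_w = 16 = 2^4 = 16 ✓.


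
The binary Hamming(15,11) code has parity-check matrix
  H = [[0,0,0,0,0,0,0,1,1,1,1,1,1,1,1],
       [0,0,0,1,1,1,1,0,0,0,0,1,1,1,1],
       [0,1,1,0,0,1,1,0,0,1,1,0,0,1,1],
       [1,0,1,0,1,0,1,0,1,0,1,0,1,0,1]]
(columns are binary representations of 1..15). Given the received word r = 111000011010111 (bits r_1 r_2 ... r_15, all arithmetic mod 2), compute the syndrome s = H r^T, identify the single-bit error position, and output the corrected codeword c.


s = (0, 1, 1, 0)^T, error position = 6, corrected codeword c = 111001011010111

Compute s = H r^T mod 2 one row at a time:
  s_1 = 1 + 1 + 0 + 1 + 0 + 1 + 1 + 1 = 6 ≡ 0 (mod 2).
  s_2 = 0 + 0 + 0 + 0 + 0 + 1 + 1 + 1 = 3 ≡ 1 (mod 2).
  s_3 = 1 + 1 + 0 + 0 + 0 + 1 + 1 + 1 = 5 ≡ 1 (mod 2).
  s_4 = 1 + 1 + 0 + 0 + 1 + 1 + 1 + 1 = 6 ≡ 0 (mod 2).
s = (0, 1, 1, 0)^T — this equals column 6 of H (binary 0110), so error is at position 6.
Correct: flip bit 6 of r = 111000011010111 to get c = 111001011010111.


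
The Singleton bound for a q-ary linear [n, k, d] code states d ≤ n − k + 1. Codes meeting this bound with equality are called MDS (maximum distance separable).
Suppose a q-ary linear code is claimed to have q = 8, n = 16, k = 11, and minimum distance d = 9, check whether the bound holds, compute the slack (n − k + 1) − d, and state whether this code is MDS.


Singleton RHS = n − k + 1 = 6, slack = -3, bound violated (no such code; not MDS).

Singleton bound: d ≤ n − k + 1.
Here n = 16, k = 11, so n − k + 1 = 6.
Given d = 9, check d ≤ 6: NO.
Slack = (n − k + 1) − d = -3.
The slack is negative: d = 9 exceeds n − k + 1 = 6 by 3, so the Singleton bound is violated and no linear [16, 11, 9]_8 code can exist. In particular it is not MDS (MDS requires d = n − k + 1 exactly).
Description: the claimed parameters are [16, 11, 9]_8; such a code would be impossible (violates the Singleton bound).


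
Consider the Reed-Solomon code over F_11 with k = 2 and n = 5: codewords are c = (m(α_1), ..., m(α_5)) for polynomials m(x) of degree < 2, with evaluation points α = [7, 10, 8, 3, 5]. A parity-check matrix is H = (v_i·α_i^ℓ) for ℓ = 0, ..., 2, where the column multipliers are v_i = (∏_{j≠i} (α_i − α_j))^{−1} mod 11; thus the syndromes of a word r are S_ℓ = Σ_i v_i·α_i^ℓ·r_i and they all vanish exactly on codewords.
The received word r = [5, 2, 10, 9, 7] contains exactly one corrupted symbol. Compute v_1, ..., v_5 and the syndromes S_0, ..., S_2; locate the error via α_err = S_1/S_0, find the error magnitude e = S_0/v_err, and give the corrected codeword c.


S = (2, 5, 7), error at position 3, error magnitude e = 6, c = [5, 2, 4, 9, 7].

Step 1: column multipliers v_i = (∏_{j≠i}(α_i − α_j))^{−1} mod 11.
  i = 1 (α = 7): (7−10)(7−8)(7−3)(7−5) = (−3)·(−1)·4·2 = 24 ≡ 2, so v_1 = 2^{−1} = 6 (mod 11).
  i = 2 (α = 10): (10−7)(10−8)(10−3)(10−5) = 3·2·7·5 = 210 ≡ 1, so v_2 = 1^{−1} = 1 (mod 11).
  i = 3 (α = 8): (8−7)(8−10)(8−3)(8−5) = 1·(−2)·5·3 = −30 ≡ 3, so v_3 = 3^{−1} = 4 (mod 11).
  i = 4 (α = 3): (3−7)(3−10)(3−8)(3−5) = (−4)·(−7)·(−5)·(−2) = 280 ≡ 5, so v_4 = 5^{−1} = 9 (mod 11).
  i = 5 (α = 5): (5−7)(5−10)(5−8)(5−3) = (−2)·(−5)·(−3)·2 = −60 ≡ 6, so v_5 = 6^{−1} = 2 (mod 11).
  v = [6, 1, 4, 9, 2].
Step 2: syndromes of r = [5, 2, 10, 9, 7] (all sums mod 11).
  S_0 = Σ v_i r_i = 6·5 + 1·2 + 4·10 + 9·9 + 2·7 = 167 ≡ 2.
  S_1 = Σ v_i α_i r_i = 6·7·5 + 1·10·2 + 4·8·10 + 9·3·9 + 2·5·7 = 863 ≡ 5.
  α_i^2 mod 11 = [5, 1, 9, 9, 3].
  S_2 = Σ v_i α_i^2 r_i = 6·5·5 + 1·1·2 + 4·9·10 + 9·9·9 + 2·3·7 = 1283 ≡ 7.
  S = (2, 5, 7) ≠ 0, so r is not a codeword (an error is present).
Step 3: locate the error. For a single error e at position i, S_ℓ = v_i·e·α_i^ℓ, so α_err = S_1/S_0.
  S_0^{−1} = 2^{−1} = 6 (mod 11), so α_err = 5·6 = 30 ≡ 8 = α_3. Error position i = 3.
  Consistency check: S_2/S_1 = 7·9 = 63 ≡ 8 = α_err ✓ (single-error assumption holds).
Step 4: error magnitude e = S_0/v_3 = S_0·∏_{j≠3}(α_3 − α_j) = 2·3 = 6 ≡ 6 (mod 11).
Step 5: correct position 3: c_3 = r_3 − e = 10 − 6 ≡ 4 (mod 11). Hence c = [5, 2, 4, 9, 7].
  Check: interpolating c through the α_i gives m(x) = 1 + 10·x (degree < 2) with m(α_i) = c_i for every i, so c is indeed a codeword.


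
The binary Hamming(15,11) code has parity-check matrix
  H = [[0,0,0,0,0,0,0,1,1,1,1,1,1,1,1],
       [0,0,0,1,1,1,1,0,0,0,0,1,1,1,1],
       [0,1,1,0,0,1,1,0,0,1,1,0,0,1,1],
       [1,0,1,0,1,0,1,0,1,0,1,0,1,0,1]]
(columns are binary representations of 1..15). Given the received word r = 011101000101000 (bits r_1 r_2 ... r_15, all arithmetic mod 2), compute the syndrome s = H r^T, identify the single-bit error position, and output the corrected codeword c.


s = (0, 1, 0, 1)^T, error position = 5, corrected codeword c = 011111000101000

Compute s = H r^T mod 2 one row at a time:
  s_1 = 0 + 0 + 1 + 0 + 1 + 0 + 0 + 0 = 2 ≡ 0 (mod 2).
  s_2 = 1 + 0 + 1 + 0 + 1 + 0 + 0 + 0 = 3 ≡ 1 (mod 2).
  s_3 = 1 + 1 + 1 + 0 + 1 + 0 + 0 + 0 = 4 ≡ 0 (mod 2).
  s_4 = 0 + 1 + 0 + 0 + 0 + 0 + 0 + 0 = 1 ≡ 1 (mod 2).
s = (0, 1, 0, 1)^T — this equals column 5 of H (binary 0101), so error is at position 5.
Correct: flip bit 5 of r = 011101000101000 to get c = 011111000101000.


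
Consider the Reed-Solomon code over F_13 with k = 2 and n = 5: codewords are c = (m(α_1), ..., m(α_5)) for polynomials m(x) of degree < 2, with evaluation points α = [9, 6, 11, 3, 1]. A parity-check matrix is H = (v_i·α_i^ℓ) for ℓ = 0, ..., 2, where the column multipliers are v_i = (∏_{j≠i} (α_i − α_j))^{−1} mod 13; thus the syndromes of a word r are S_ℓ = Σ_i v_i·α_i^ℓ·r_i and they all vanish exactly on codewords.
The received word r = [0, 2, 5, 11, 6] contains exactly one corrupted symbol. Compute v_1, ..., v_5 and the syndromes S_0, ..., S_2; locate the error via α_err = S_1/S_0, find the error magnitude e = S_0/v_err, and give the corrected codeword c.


S = (4, 11, 1), error at position 2, error magnitude e = 3, c = [0, 12, 5, 11, 6].

Step 1: column multipliers v_i = (∏_{j≠i}(α_i − α_j))^{−1} mod 13.
  i = 1 (α = 9): (9−6)(9−11)(9−3)(9−1) = 3·(−2)·6·8 = −288 ≡ 11, so v_1 = 11^{−1} = 6 (mod 13).
  i = 2 (α = 6): (6−9)(6−11)(6−3)(6−1) = (−3)·(−5)·3·5 = 225 ≡ 4, so v_2 = 4^{−1} = 10 (mod 13).
  i = 3 (α = 11): (11−9)(11−6)(11−3)(11−1) = 2·5·8·10 = 800 ≡ 7, so v_3 = 7^{−1} = 2 (mod 13).
  i = 4 (α = 3): (3−9)(3−6)(3−11)(3−1) = (−6)·(−3)·(−8)·2 = −288 ≡ 11, so v_4 = 11^{−1} = 6 (mod 13).
  i = 5 (α = 1): (1−9)(1−6)(1−11)(1−3) = (−8)·(−5)·(−10)·(−2) = 800 ≡ 7, so v_5 = 7^{−1} = 2 (mod 13).
  v = [6, 10, 2, 6, 2].
Step 2: syndromes of r = [0, 2, 5, 11, 6] (all sums mod 13).
  S_0 = Σ v_i r_i = 6·0 + 10·2 + 2·5 + 6·11 + 2·6 = 108 ≡ 4.
  S_1 = Σ v_i α_i r_i = 6·9·0 + 10·6·2 + 2·11·5 + 6·3·11 + 2·1·6 = 440 ≡ 11.
  α_i^2 mod 13 = [3, 10, 4, 9, 1].
  S_2 = Σ v_i α_i^2 r_i = 6·3·0 + 10·10·2 + 2·4·5 + 6·9·11 + 2·1·6 = 846 ≡ 1.
  S = (4, 11, 1) ≠ 0, so r is not a codeword (an error is present).
Step 3: locate the error. For a single error e at position i, S_ℓ = v_i·e·α_i^ℓ, so α_err = S_1/S_0.
  S_0^{−1} = 4^{−1} = 10 (mod 13), so α_err = 11·10 = 110 ≡ 6 = α_2. Error position i = 2.
  Consistency check: S_2/S_1 = 1·6 = 6 ≡ 6 = α_err ✓ (single-error assumption holds).
Step 4: error magnitude e = S_0/v_2 = S_0·∏_{j≠2}(α_2 − α_j) = 4·4 = 16 ≡ 3 (mod 13).
Step 5: correct position 2: c_2 = r_2 − e = 2 − 3 ≡ 12 (mod 13). Hence c = [0, 12, 5, 11, 6].
  Check: interpolating c through the α_i gives m(x) = 10 + 9·x (degree < 2) with m(α_i) = c_i for every i, so c is indeed a codeword.


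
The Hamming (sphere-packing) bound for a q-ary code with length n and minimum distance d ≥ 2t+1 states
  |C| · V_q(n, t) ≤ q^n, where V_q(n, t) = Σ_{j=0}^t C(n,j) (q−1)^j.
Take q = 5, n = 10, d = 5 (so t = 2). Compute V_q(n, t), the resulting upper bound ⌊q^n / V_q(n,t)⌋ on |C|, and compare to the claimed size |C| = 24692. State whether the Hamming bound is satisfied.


V_q(n, t) = 761, q^n = 9765625, Hamming bound = 12832, |C| = 24692 > bound (violated).

Step 1: Compute V_q(n, t) = Σ_{j=0}^2 C(n, j) (q−1)^j.
  j = 0: C(10,0)·(4)^0 = 1·1 = 1.
  j = 1: C(10,1)·(4)^1 = 10·4 = 40.
  j = 2: C(10,2)·(4)^2 = 45·16 = 720.
  V_q(n, t) = 1 + 40 + 720 = 761.
Step 2: q^n = 5^10 = 9765625.
Step 3: Hamming bound ⌊q^n / V_q(n,t)⌋ = ⌊9765625/761⌋ = 12832.
Step 4: Compare |C| = 24692 to 12832: violated.
The claimed |C| lies above the Hamming bound, so no 5-ary code of length 10 with d ≥ 5 can have 24692 codewords.


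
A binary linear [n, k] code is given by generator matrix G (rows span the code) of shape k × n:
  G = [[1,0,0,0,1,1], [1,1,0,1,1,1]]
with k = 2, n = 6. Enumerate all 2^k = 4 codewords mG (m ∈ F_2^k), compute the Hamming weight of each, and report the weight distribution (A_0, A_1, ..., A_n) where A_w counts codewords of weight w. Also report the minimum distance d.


Weight distribution: A_0 = 1, A_2 = 1, A_3 = 1, A_5 = 1. Minimum distance d = 2.

Enumerate all 2^2 = 4 messages m ∈ F_2^2.
For each, compute codeword c = mG in F_2^6, then tally its weight.
  m = 00 → c = 000000, weight = 0.
  m = 10 → c = 100011, weight = 3.
  m = 01 → c = 110111, weight = 5.
  m = 11 → c = 010100, weight = 2.
Tally weights:
  weight 0: 1 codewords.
  weight 2: 1 codewords.
  weight 3: 1 codewords.
  weight 5: 1 codewords.
Minimum distance d = smallest w > 0 with A_w > 0 = 2.
Sanity: Σ A_w = 4 = 2^2 = 4 ✓.


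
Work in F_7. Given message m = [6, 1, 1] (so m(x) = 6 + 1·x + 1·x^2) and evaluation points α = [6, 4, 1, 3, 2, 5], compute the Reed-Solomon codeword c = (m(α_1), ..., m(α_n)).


c = [6, 5, 1, 4, 5, 1]

Message polynomial: m(x) = 6 + 1·x + 1·x^2 (mod 7).
For each evaluation point α_i, compute m(α_i) mod 7:
  α_1 = 6: Horner steps 1 → 0 → 6, so m(6) = 6.
  α_2 = 4: Horner steps 1 → 5 → 5, so m(4) = 5.
  α_3 = 1: Horner steps 1 → 2 → 1, so m(1) = 1.
  α_4 = 3: Horner steps 1 → 4 → 4, so m(3) = 4.
  α_5 = 2: Horner steps 1 → 3 → 5, so m(2) = 5.
  α_6 = 5: Horner steps 1 → 6 → 1, so m(5) = 1.
Codeword c = [6, 5, 1, 4, 5, 1] ∈ F_7^6.


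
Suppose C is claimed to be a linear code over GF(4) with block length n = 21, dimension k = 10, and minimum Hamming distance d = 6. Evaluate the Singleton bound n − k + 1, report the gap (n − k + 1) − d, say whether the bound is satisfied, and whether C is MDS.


Singleton RHS = n − k + 1 = 12, slack = 6, bound satisfied, not MDS.

Singleton bound: d ≤ n − k + 1.
Here n = 21, k = 10, so n − k + 1 = 12.
Given d = 6, check d ≤ 12: YES.
Slack = (n − k + 1) − d = 6.
The code is NOT MDS (slack = 6 > 0).
Description: the claimed parameters are [21, 10, 6]_4; such a code would be non-MDS.


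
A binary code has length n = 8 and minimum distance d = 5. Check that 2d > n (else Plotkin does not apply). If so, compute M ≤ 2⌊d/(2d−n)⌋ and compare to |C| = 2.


Plotkin bound M ≤ 4; given |C| = 2 ≤ bound (satisfied).

Check applicability: 2d = 10, n = 8.
2d − n = 2 > 0, so Plotkin applies.
Compute d/(2d−n) = 5/2 ≈ 2.5000.
⌊d/(2d−n)⌋ = 2.
Plotkin bound: M ≤ 2·2 = 4.
Given |C| = 2, check: satisfied.
This |C| is below the Plotkin bound.


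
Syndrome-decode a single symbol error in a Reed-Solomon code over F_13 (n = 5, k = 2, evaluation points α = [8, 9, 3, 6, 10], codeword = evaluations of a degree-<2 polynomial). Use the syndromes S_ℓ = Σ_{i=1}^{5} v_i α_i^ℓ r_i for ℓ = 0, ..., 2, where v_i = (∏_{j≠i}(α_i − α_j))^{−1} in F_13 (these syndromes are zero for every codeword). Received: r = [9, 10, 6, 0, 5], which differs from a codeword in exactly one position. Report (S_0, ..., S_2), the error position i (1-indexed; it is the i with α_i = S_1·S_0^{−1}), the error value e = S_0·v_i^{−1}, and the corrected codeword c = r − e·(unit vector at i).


S = (2, 5, 6), error at position 2, error magnitude e = 3, c = [9, 7, 6, 0, 5].

Step 1: column multipliers v_i = (∏_{j≠i}(α_i − α_j))^{−1} mod 13.
  i = 1 (α = 8): (8−9)(8−3)(8−6)(8−10) = (−1)·5·2·(−2) = 20 ≡ 7, so v_1 = 7^{−1} = 2 (mod 13).
  i = 2 (α = 9): (9−8)(9−3)(9−6)(9−10) = 1·6·3·(−1) = −18 ≡ 8, so v_2 = 8^{−1} = 5 (mod 13).
  i = 3 (α = 3): (3−8)(3−9)(3−6)(3−10) = (−5)·(−6)·(−3)·(−7) = 630 ≡ 6, so v_3 = 6^{−1} = 11 (mod 13).
  i = 4 (α = 6): (6−8)(6−9)(6−3)(6−10) = (−2)·(−3)·3·(−4) = −72 ≡ 6, so v_4 = 6^{−1} = 11 (mod 13).
  i = 5 (α = 10): (10−8)(10−9)(10−3)(10−6) = 2·1·7·4 = 56 ≡ 4, so v_5 = 4^{−1} = 10 (mod 13).
  v = [2, 5, 11, 11, 10].
Step 2: syndromes of r = [9, 10, 6, 0, 5] (all sums mod 13).
  S_0 = Σ v_i r_i = 2·9 + 5·10 + 11·6 + 11·0 + 10·5 = 184 ≡ 2.
  S_1 = Σ v_i α_i r_i = 2·8·9 + 5·9·10 + 11·3·6 + 11·6·0 + 10·10·5 = 1292 ≡ 5.
  α_i^2 mod 13 = [12, 3, 9, 10, 9].
  S_2 = Σ v_i α_i^2 r_i = 2·12·9 + 5·3·10 + 11·9·6 + 11·10·0 + 10·9·5 = 1410 ≡ 6.
  S = (2, 5, 6) ≠ 0, so r is not a codeword (an error is present).
Step 3: locate the error. For a single error e at position i, S_ℓ = v_i·e·α_i^ℓ, so α_err = S_1/S_0.
  S_0^{−1} = 2^{−1} = 7 (mod 13), so α_err = 5·7 = 35 ≡ 9 = α_2. Error position i = 2.
  Consistency check: S_2/S_1 = 6·8 = 48 ≡ 9 = α_err ✓ (single-error assumption holds).
Step 4: error magnitude e = S_0/v_2 = S_0·∏_{j≠2}(α_2 − α_j) = 2·8 = 16 ≡ 3 (mod 13).
Step 5: correct position 2: c_2 = r_2 − e = 10 − 3 ≡ 7 (mod 13). Hence c = [9, 7, 6, 0, 5].
  Check: interpolating c through the α_i gives m(x) = 12 + 11·x (degree < 2) with m(α_i) = c_i for every i, so c is indeed a codeword.


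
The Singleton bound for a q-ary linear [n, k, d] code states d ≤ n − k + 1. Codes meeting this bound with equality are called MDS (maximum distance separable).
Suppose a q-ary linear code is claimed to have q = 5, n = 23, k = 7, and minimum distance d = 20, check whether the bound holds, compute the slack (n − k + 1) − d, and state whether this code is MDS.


Singleton RHS = n − k + 1 = 17, slack = -3, bound violated (no such code; not MDS).

Singleton bound: d ≤ n − k + 1.
Here n = 23, k = 7, so n − k + 1 = 17.
Given d = 20, check d ≤ 17: NO.
Slack = (n − k + 1) − d = -3.
The slack is negative: d = 20 exceeds n − k + 1 = 17 by 3, so the Singleton bound is violated and no linear [23, 7, 20]_5 code can exist. In particular it is not MDS (MDS requires d = n − k + 1 exactly).
Description: the claimed parameters are [23, 7, 20]_5; such a code would be impossible (violates the Singleton bound).


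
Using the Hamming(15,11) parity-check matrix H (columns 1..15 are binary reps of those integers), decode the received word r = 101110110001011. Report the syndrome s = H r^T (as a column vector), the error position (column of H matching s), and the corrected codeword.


s = (0, 0, 0, 1)^T, error position = 1, corrected codeword c = 001110110001011

Compute s = H r^T mod 2 one row at a time:
  s_1 = 1 + 0 + 0 + 0 + 1 + 0 + 1 + 1 = 4 ≡ 0 (mod 2).
  s_2 = 1 + 1 + 0 + 1 + 1 + 0 + 1 + 1 = 6 ≡ 0 (mod 2).
  s_3 = 0 + 1 + 0 + 1 + 0 + 0 + 1 + 1 = 4 ≡ 0 (mod 2).
  s_4 = 1 + 1 + 1 + 1 + 0 + 0 + 0 + 1 = 5 ≡ 1 (mod 2).
s = (0, 0, 0, 1)^T — this equals column 1 of H (binary 0001), so error is at position 1.
Correct: flip bit 1 of r = 101110110001011 to get c = 001110110001011.


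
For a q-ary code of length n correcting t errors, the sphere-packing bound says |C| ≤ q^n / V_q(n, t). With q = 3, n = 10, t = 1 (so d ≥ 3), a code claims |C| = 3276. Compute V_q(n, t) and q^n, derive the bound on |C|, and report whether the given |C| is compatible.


V_q(n, t) = 21, q^n = 59049, Hamming bound = 2811, |C| = 3276 > bound (violated).

Step 1: Compute V_q(n, t) = Σ_{j=0}^1 C(n, j) (q−1)^j.
  j = 0: C(10,0)·(2)^0 = 1·1 = 1.
  j = 1: C(10,1)·(2)^1 = 10·2 = 20.
  V_q(n, t) = 1 + 20 = 21.
Step 2: q^n = 3^10 = 59049.
Step 3: Hamming bound ⌊q^n / V_q(n,t)⌋ = ⌊59049/21⌋ = 2811.
Step 4: Compare |C| = 3276 to 2811: violated.
The claimed |C| lies above the Hamming bound, so no 3-ary code of length 10 with d ≥ 3 can have 3276 codewords.


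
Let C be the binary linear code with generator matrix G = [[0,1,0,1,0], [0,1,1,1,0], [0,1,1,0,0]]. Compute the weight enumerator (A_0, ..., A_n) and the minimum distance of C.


Weight distribution: A_0 = 1, A_1 = 3, A_2 = 3, A_3 = 1. Minimum distance d = 1.

Enumerate all 2^3 = 8 messages m ∈ F_2^3.
For each, compute codeword c = mG in F_2^5, then tally its weight.
  m = 000 → c = 00000, weight = 0.
  m = 100 → c = 01010, weight = 2.
  m = 010 → c = 01110, weight = 3.
  m = 110 → c = 00100, weight = 1.
  m = 001 → c = 01100, weight = 2.
  m = 101 → c = 00110, weight = 2.
  m = 011 → c = 00010, weight = 1.
  m = 111 → c = 01000, weight = 1.
Tally weights:
  weight 0: 1 codewords.
  weight 1: 3 codewords.
  weight 2: 3 codewords.
  weight 3: 1 codewords.
Minimum distance d = smallest w > 0 with A_w > 0 = 1.
Sanity: Σ A_w = 8 = 2^3 = 8 ✓.


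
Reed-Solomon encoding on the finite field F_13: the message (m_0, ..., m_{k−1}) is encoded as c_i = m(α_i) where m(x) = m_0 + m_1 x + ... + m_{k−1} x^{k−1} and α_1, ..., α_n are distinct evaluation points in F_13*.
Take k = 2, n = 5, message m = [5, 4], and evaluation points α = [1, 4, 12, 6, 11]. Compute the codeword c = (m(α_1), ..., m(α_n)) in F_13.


c = [9, 8, 1, 3, 10]

Message polynomial: m(x) = 5 + 4·x (mod 13).
For each evaluation point α_i, compute m(α_i) mod 13:
  α_1 = 1: Horner steps 4 → 9, so m(1) = 9.
  α_2 = 4: Horner steps 4 → 8, so m(4) = 8.
  α_3 = 12: Horner steps 4 → 1, so m(12) = 1.
  α_4 = 6: Horner steps 4 → 3, so m(6) = 3.
  α_5 = 11: Horner steps 4 → 10, so m(11) = 10.
Codeword c = [9, 8, 1, 3, 10] ∈ F_13^5.


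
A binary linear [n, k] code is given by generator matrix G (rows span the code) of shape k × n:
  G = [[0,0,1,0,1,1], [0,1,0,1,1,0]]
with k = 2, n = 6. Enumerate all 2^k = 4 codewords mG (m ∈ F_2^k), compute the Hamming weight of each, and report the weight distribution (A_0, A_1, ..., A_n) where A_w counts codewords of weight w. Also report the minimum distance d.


Weight distribution: A_0 = 1, A_3 = 2, A_4 = 1. Minimum distance d = 3.

Enumerate all 2^2 = 4 messages m ∈ F_2^2.
For each, compute codeword c = mG in F_2^6, then tally its weight.
  m = 00 → c = 000000, weight = 0.
  m = 10 → c = 001011, weight = 3.
  m = 01 → c = 010110, weight = 3.
  m = 11 → c = 011101, weight = 4.
Tally weights:
  weight 0: 1 codewords.
  weight 3: 2 codewords.
  weight 4: 1 codewords.
Minimum distance d = smallest w > 0 with A_w > 0 = 3.
Sanity: Σ A_w = 4 = 2^2 = 4 ✓.


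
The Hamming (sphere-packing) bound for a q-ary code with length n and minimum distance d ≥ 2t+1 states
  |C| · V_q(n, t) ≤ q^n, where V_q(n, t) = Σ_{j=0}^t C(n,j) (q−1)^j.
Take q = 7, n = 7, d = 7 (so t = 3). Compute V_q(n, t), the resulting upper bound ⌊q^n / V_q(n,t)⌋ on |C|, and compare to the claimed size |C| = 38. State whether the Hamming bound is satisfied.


V_q(n, t) = 8359, q^n = 823543, Hamming bound = 98, |C| = 38 ≤ bound (satisfied).

Step 1: Compute V_q(n, t) = Σ_{j=0}^3 C(n, j) (q−1)^j.
  j = 0: C(7,0)·(6)^0 = 1·1 = 1.
  j = 1: C(7,1)·(6)^1 = 7·6 = 42.
  j = 2: C(7,2)·(6)^2 = 21·36 = 756.
  j = 3: C(7,3)·(6)^3 = 35·216 = 7560.
  V_q(n, t) = 1 + 42 + 756 + 7560 = 8359.
Step 2: q^n = 7^7 = 823543.
Step 3: Hamming bound ⌊q^n / V_q(n,t)⌋ = ⌊823543/8359⌋ = 98.
Step 4: Compare |C| = 38 to 98: satisfied.
The claimed |C| lies below the Hamming bound.


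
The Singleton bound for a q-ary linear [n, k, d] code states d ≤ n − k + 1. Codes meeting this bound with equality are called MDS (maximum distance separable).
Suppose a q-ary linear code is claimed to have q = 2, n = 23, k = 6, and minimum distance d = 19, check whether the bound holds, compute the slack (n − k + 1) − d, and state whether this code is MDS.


Singleton RHS = n − k + 1 = 18, slack = -1, bound violated (no such code; not MDS).

Singleton bound: d ≤ n − k + 1.
Here n = 23, k = 6, so n − k + 1 = 18.
Given d = 19, check d ≤ 18: NO.
Slack = (n − k + 1) − d = -1.
The slack is negative: d = 19 exceeds n − k + 1 = 18 by 1, so the Singleton bound is violated and no linear [23, 6, 19]_2 code can exist. In particular it is not MDS (MDS requires d = n − k + 1 exactly).
Description: the claimed parameters are [23, 6, 19]_2; such a code would be impossible (violates the Singleton bound).


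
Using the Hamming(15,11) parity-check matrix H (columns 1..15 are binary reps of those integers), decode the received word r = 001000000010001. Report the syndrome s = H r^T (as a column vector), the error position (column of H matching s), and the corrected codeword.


s = (0, 1, 1, 1)^T, error position = 7, corrected codeword c = 001000100010001

Compute s = H r^T mod 2 one row at a time:
  s_1 = 0 + 0 + 0 + 1 + 0 + 0 + 0 + 1 = 2 ≡ 0 (mod 2).
  s_2 = 0 + 0 + 0 + 0 + 0 + 0 + 0 + 1 = 1 ≡ 1 (mod 2).
  s_3 = 0 + 1 + 0 + 0 + 0 + 1 + 0 + 1 = 3 ≡ 1 (mod 2).
  s_4 = 0 + 1 + 0 + 0 + 0 + 1 + 0 + 1 = 3 ≡ 1 (mod 2).
s = (0, 1, 1, 1)^T — this equals column 7 of H (binary 0111), so error is at position 7.
Correct: flip bit 7 of r = 001000000010001 to get c = 001000100010001.


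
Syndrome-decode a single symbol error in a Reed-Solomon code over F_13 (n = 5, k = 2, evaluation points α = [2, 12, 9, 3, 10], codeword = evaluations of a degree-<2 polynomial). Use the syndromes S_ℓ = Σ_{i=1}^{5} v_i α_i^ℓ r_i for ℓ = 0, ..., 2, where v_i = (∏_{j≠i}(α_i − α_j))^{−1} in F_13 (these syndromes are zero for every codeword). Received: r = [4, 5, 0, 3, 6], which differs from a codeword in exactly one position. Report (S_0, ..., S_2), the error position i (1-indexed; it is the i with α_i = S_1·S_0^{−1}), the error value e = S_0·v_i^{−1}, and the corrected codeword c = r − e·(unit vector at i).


S = (7, 1, 2), error at position 1, error magnitude e = 7, c = [10, 5, 0, 3, 6].

Step 1: column multipliers v_i = (∏_{j≠i}(α_i − α_j))^{−1} mod 13.
  i = 1 (α = 2): (2−12)(2−9)(2−3)(2−10) = (−10)·(−7)·(−1)·(−8) = 560 ≡ 1, so v_1 = 1^{−1} = 1 (mod 13).
  i = 2 (α = 12): (12−2)(12−9)(12−3)(12−10) = 10·3·9·2 = 540 ≡ 7, so v_2 = 7^{−1} = 2 (mod 13).
  i = 3 (α = 9): (9−2)(9−12)(9−3)(9−10) = 7·(−3)·6·(−1) = 126 ≡ 9, so v_3 = 9^{−1} = 3 (mod 13).
  i = 4 (α = 3): (3−2)(3−12)(3−9)(3−10) = 1·(−9)·(−6)·(−7) = −378 ≡ 12, so v_4 = 12^{−1} = 12 (mod 13).
  i = 5 (α = 10): (10−2)(10−12)(10−9)(10−3) = 8·(−2)·1·7 = −112 ≡ 5, so v_5 = 5^{−1} = 8 (mod 13).
  v = [1, 2, 3, 12, 8].
Step 2: syndromes of r = [4, 5, 0, 3, 6] (all sums mod 13).
  S_0 = Σ v_i r_i = 1·4 + 2·5 + 3·0 + 12·3 + 8·6 = 98 ≡ 7.
  S_1 = Σ v_i α_i r_i = 1·2·4 + 2·12·5 + 3·9·0 + 12·3·3 + 8·10·6 = 716 ≡ 1.
  α_i^2 mod 13 = [4, 1, 3, 9, 9].
  S_2 = Σ v_i α_i^2 r_i = 1·4·4 + 2·1·5 + 3·3·0 + 12·9·3 + 8·9·6 = 782 ≡ 2.
  S = (7, 1, 2) ≠ 0, so r is not a codeword (an error is present).
Step 3: locate the error. For a single error e at position i, S_ℓ = v_i·e·α_i^ℓ, so α_err = S_1/S_0.
  S_0^{−1} = 7^{−1} = 2 (mod 13), so α_err = 1·2 = 2 ≡ 2 = α_1. Error position i = 1.
  Consistency check: S_2/S_1 = 2·1 = 2 ≡ 2 = α_err ✓ (single-error assumption holds).
Step 4: error magnitude e = S_0/v_1 = S_0·∏_{j≠1}(α_1 − α_j) = 7·1 = 7 ≡ 7 (mod 13).
Step 5: correct position 1: c_1 = r_1 − e = 4 − 7 ≡ 10 (mod 13). Hence c = [10, 5, 0, 3, 6].
  Check: interpolating c through the α_i gives m(x) = 11 + 6·x (degree < 2) with m(α_i) = c_i for every i, so c is indeed a codeword.


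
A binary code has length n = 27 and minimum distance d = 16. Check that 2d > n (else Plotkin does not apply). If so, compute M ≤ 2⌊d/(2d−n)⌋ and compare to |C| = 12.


Plotkin bound M ≤ 6; given |C| = 12 > bound (violated).

Check applicability: 2d = 32, n = 27.
2d − n = 5 > 0, so Plotkin applies.
Compute d/(2d−n) = 16/5 ≈ 3.2000.
⌊d/(2d−n)⌋ = 3.
Plotkin bound: M ≤ 2·3 = 6.
Given |C| = 12, check: VIOLATED.
This |C| is above the Plotkin bound, so no binary code with n = 27, d = 16 and 12 codewords exists.


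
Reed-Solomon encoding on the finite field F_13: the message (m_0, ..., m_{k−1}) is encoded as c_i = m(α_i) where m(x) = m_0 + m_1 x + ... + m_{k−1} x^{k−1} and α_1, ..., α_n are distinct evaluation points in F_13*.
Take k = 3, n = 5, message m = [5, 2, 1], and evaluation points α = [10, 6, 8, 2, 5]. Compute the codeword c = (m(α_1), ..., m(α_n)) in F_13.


c = [8, 1, 7, 0, 1]

Message polynomial: m(x) = 5 + 2·x + 1·x^2 (mod 13).
For each evaluation point α_i, compute m(α_i) mod 13:
  α_1 = 10: Horner steps 1 → 12 → 8, so m(10) = 8.
  α_2 = 6: Horner steps 1 → 8 → 1, so m(6) = 1.
  α_3 = 8: Horner steps 1 → 10 → 7, so m(8) = 7.
  α_4 = 2: Horner steps 1 → 4 → 0, so m(2) = 0.
  α_5 = 5: Horner steps 1 → 7 → 1, so m(5) = 1.
Codeword c = [8, 1, 7, 0, 1] ∈ F_13^5.


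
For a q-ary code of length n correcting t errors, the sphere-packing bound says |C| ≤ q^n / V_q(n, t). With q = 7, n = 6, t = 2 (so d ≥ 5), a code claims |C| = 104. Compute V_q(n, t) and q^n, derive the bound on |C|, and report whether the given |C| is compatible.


V_q(n, t) = 577, q^n = 117649, Hamming bound = 203, |C| = 104 ≤ bound (satisfied).

Step 1: Compute V_q(n, t) = Σ_{j=0}^2 C(n, j) (q−1)^j.
  j = 0: C(6,0)·(6)^0 = 1·1 = 1.
  j = 1: C(6,1)·(6)^1 = 6·6 = 36.
  j = 2: C(6,2)·(6)^2 = 15·36 = 540.
  V_q(n, t) = 1 + 36 + 540 = 577.
Step 2: q^n = 7^6 = 117649.
Step 3: Hamming bound ⌊q^n / V_q(n,t)⌋ = ⌊117649/577⌋ = 203.
Step 4: Compare |C| = 104 to 203: satisfied.
The claimed |C| lies below the Hamming bound.


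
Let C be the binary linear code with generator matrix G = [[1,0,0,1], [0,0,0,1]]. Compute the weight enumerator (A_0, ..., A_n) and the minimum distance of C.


Weight distribution: A_0 = 1, A_1 = 2, A_2 = 1. Minimum distance d = 1.

Enumerate all 2^2 = 4 messages m ∈ F_2^2.
For each, compute codeword c = mG in F_2^4, then tally its weight.
  m = 00 → c = 0000, weight = 0.
  m = 10 → c = 1001, weight = 2.
  m = 01 → c = 0001, weight = 1.
  m = 11 → c = 1000, weight = 1.
Tally weights:
  weight 0: 1 codewords.
  weight 1: 2 codewords.
  weight 2: 1 codewords.
Minimum distance d = smallest w > 0 with A_w > 0 = 1.
Sanity: Σ A_w = 4 = 2^2 = 4 ✓.


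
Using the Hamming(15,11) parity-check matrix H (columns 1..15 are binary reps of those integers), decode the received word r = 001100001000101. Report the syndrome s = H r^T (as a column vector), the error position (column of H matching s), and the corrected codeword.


s = (1, 1, 0, 0)^T, error position = 12, corrected codeword c = 001100001001101

Compute s = H r^T mod 2 one row at a time:
  s_1 = 0 + 1 + 0 + 0 + 0 + 1 + 0 + 1 = 3 ≡ 1 (mod 2).
  s_2 = 1 + 0 + 0 + 0 + 0 + 1 + 0 + 1 = 3 ≡ 1 (mod 2).
  s_3 = 0 + 1 + 0 + 0 + 0 + 0 + 0 + 1 = 2 ≡ 0 (mod 2).
  s_4 = 0 + 1 + 0 + 0 + 1 + 0 + 1 + 1 = 4 ≡ 0 (mod 2).
s = (1, 1, 0, 0)^T — this equals column 12 of H (binary 1100), so error is at position 12.
Correct: flip bit 12 of r = 001100001000101 to get c = 001100001001101.


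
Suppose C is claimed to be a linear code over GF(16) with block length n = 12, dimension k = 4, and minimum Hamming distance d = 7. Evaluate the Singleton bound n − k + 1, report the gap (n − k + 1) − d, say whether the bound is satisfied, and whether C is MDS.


Singleton RHS = n − k + 1 = 9, slack = 2, bound satisfied, not MDS.

Singleton bound: d ≤ n − k + 1.
Here n = 12, k = 4, so n − k + 1 = 9.
Given d = 7, check d ≤ 9: YES.
Slack = (n − k + 1) − d = 2.
The code is NOT MDS (slack = 2 > 0).
Description: the claimed parameters are [12, 4, 7]_16; such a code would be non-MDS.


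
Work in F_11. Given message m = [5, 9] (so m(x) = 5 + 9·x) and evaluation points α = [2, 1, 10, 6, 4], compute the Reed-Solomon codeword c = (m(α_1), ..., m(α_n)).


c = [1, 3, 7, 4, 8]

Message polynomial: m(x) = 5 + 9·x (mod 11).
For each evaluation point α_i, compute m(α_i) mod 11:
  α_1 = 2: Horner steps 9 → 1, so m(2) = 1.
  α_2 = 1: Horner steps 9 → 3, so m(1) = 3.
  α_3 = 10: Horner steps 9 → 7, so m(10) = 7.
  α_4 = 6: Horner steps 9 → 4, so m(6) = 4.
  α_5 = 4: Horner steps 9 → 8, so m(4) = 8.
Codeword c = [1, 3, 7, 4, 8] ∈ F_11^5.


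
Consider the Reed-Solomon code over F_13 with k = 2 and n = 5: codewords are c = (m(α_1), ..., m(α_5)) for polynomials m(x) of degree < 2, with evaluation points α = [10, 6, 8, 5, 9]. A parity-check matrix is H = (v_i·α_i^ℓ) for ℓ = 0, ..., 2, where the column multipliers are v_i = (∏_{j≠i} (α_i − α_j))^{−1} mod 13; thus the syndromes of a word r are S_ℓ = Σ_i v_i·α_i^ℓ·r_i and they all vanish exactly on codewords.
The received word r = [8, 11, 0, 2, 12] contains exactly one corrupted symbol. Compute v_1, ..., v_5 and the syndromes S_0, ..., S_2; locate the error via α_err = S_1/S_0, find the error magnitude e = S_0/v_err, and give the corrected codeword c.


S = (3, 11, 10), error at position 3, error magnitude e = 10, c = [8, 11, 3, 2, 12].

Step 1: column multipliers v_i = (∏_{j≠i}(α_i − α_j))^{−1} mod 13.
  i = 1 (α = 10): (10−6)(10−8)(10−5)(10−9) = 4·2·5·1 = 40 ≡ 1, so v_1 = 1^{−1} = 1 (mod 13).
  i = 2 (α = 6): (6−10)(6−8)(6−5)(6−9) = (−4)·(−2)·1·(−3) = −24 ≡ 2, so v_2 = 2^{−1} = 7 (mod 13).
  i = 3 (α = 8): (8−10)(8−6)(8−5)(8−9) = (−2)·2·3·(−1) = 12 ≡ 12, so v_3 = 12^{−1} = 12 (mod 13).
  i = 4 (α = 5): (5−10)(5−6)(5−8)(5−9) = (−5)·(−1)·(−3)·(−4) = 60 ≡ 8, so v_4 = 8^{−1} = 5 (mod 13).
  i = 5 (α = 9): (9−10)(9−6)(9−8)(9−5) = (−1)·3·1·4 = −12 ≡ 1, so v_5 = 1^{−1} = 1 (mod 13).
  v = [1, 7, 12, 5, 1].
Step 2: syndromes of r = [8, 11, 0, 2, 12] (all sums mod 13).
  S_0 = Σ v_i r_i = 1·8 + 7·11 + 12·0 + 5·2 + 1·12 = 107 ≡ 3.
  S_1 = Σ v_i α_i r_i = 1·10·8 + 7·6·11 + 12·8·0 + 5·5·2 + 1·9·12 = 700 ≡ 11.
  α_i^2 mod 13 = [9, 10, 12, 12, 3].
  S_2 = Σ v_i α_i^2 r_i = 1·9·8 + 7·10·11 + 12·12·0 + 5·12·2 + 1·3·12 = 998 ≡ 10.
  S = (3, 11, 10) ≠ 0, so r is not a codeword (an error is present).
Step 3: locate the error. For a single error e at position i, S_ℓ = v_i·e·α_i^ℓ, so α_err = S_1/S_0.
  S_0^{−1} = 3^{−1} = 9 (mod 13), so α_err = 11·9 = 99 ≡ 8 = α_3. Error position i = 3.
  Consistency check: S_2/S_1 = 10·6 = 60 ≡ 8 = α_err ✓ (single-error assumption holds).
Step 4: error magnitude e = S_0/v_3 = S_0·∏_{j≠3}(α_3 − α_j) = 3·12 = 36 ≡ 10 (mod 13).
Step 5: correct position 3: c_3 = r_3 − e = 0 − 10 ≡ 3 (mod 13). Hence c = [8, 11, 3, 2, 12].
  Check: interpolating c through the α_i gives m(x) = 9 + 9·x (degree < 2) with m(α_i) = c_i for every i, so c is indeed a codeword.
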